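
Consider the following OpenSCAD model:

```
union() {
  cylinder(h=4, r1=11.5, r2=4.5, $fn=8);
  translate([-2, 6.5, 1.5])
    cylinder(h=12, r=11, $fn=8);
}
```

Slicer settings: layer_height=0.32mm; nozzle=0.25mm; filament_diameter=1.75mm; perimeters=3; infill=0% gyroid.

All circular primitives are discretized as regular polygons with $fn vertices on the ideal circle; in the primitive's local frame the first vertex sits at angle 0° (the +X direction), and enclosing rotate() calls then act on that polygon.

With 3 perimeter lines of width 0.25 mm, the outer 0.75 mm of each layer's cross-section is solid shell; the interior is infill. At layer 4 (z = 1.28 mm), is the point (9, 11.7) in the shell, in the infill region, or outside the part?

outside

At z = 1.28 mm: the cone contributes a regular 8-gon of circumradius 9.260 (interpolated between r1=11.5 and r2=4.5 at t=0.320); the cylinder at (-2, 6.5) is not intersected at this z (z outside [1.5, 13.5]); Taking the union: only the cone is present, so the union is just that shape — 1 connected region. Overall, the cross-section is a single solid region. The nearest boundary edge runs (9.26, 0.00)→(6.55, 6.55); distance from the point to it = 5.71 mm. The point is not inside any of the regions above, so it lies outside the cross-section (5.71 mm from the nearest boundary).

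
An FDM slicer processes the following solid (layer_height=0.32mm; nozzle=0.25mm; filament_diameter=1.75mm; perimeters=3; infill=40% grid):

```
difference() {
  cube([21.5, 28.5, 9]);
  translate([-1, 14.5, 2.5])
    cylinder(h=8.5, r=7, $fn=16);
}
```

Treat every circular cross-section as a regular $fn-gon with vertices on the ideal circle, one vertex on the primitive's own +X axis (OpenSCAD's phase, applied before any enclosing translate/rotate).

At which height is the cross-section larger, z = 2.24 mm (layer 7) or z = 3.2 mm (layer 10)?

layer 7 (z = 2.24 mm)

Layer 7 (z = 2.24): the cube is present — its section is the full 21.5×28.5 rectangle (area 612.75 mm²); the cylinder at (-1, 14.5) is not intersected at this z (z outside [2.5, 11]); After the difference (first − rest): none of the subtracted shapes is present at this height, so the 21.5×28.5 cube is unchanged — area = 612.75 mm². So its area = 612.75 mm². Layer 10 (z = 3.2): the cube (footprint 21.5×28.5) is included at this height (area 612.75 mm²); the cylinder at (-1, 14.5): section is a regular 16-gon, circumradius r=7 (area = (16/2)·7.000²·sin(360°/16) = 150.01 mm²); After the difference (first − rest): starting from the 21.5×28.5 cube (612.75 mm²), the r=7 cylinder at (-1, 14.5) partially overlaps it — only the 61.20 mm² overlap (of its 150.01 mm²) is removed, clipping the outline — area = 551.55 mm². So its area = 551.55 mm². Layer 7 is larger (612.75 vs 551.55 mm²).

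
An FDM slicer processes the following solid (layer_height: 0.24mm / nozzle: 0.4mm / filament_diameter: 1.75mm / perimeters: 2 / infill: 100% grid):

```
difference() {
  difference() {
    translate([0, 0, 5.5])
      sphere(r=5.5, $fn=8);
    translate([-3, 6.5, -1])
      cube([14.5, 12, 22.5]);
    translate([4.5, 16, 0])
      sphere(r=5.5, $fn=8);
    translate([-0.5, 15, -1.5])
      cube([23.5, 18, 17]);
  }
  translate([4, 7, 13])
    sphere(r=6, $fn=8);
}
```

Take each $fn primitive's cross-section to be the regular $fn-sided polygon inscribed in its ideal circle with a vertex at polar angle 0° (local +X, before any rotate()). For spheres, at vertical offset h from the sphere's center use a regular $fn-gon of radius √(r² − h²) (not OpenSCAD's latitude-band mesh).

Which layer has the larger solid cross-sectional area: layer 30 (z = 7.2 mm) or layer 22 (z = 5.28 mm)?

layer 22 (z = 5.28 mm)

Layer 30 (z = 7.2): the sphere: section is a regular 8-gon, circumradius = √(r²−h²) = √(5.5²−1.7²) = 5.231 (area = (8/2)·5.231²·sin(360°/8) = 77.39 mm²); the 14.5×12 cube at (-3, 6.5) contributes its full rectangle (area 174.00 mm²); the sphere at (4.5, 16) is absent (|z−center|=7.200 > r=5.5); the cube at (-0.5, 15) (footprint 23.5×18) is included at this height (area 423.00 mm²); After the difference (first − rest): starting from the r=5.5 sphere (77.39 mm²), the 14.5×12 cube at (-3, 6.5) misses the remaining region (no effect); the 23.5×18 cube at (-0.5, 15) misses the remaining region (no effect) — area = 77.39 mm²; the r=6 sphere at (4, 7) contributes a regular 8-gon of circumradius √(6²−5.8²) = 1.536 (area = (8/2)·1.536²·sin(360°/8) = 6.68 mm²); After the difference (first − rest): starting from the result so far (77.39 mm²), the r=6 sphere at (4, 7) misses the remaining region (no effect) — area = 77.39 mm². So its area = 77.39 mm². Layer 22 (z = 5.28): the sphere: section is a regular 8-gon, circumradius = √(r²−h²) = √(5.5²−0.22²) = 5.496 (area = (8/2)·5.496²·sin(360°/8) = 85.42 mm²); the cube at (-3, 6.5) is present — its section is the full 14.5×12 rectangle (area 174.00 mm²); the r=5.5 sphere at (4.5, 16) contributes a regular 8-gon of circumradius √(5.5²−5.28²) = 1.540 (area = (8/2)·1.540²·sin(360°/8) = 6.71 mm²); the cube at (-0.5, 15) is present — its section is the full 23.5×18 rectangle (area 423.00 mm²); Subtracting the remaining from the first: starting from the r=5.5 sphere (85.42 mm²), the 14.5×12 cube at (-3, 6.5) misses the remaining region (no effect); the r=5.5 sphere at (4.5, 16) misses the remaining region (no effect); the 23.5×18 cube at (-0.5, 15) misses the remaining region (no effect) — area = 85.42 mm²; the sphere at (4, 7) is absent (|z−center|=7.720 > r=6); After the difference (first − rest): none of the subtracted shapes is present at this height, so the result so far is unchanged — area = 85.42 mm². So its area = 85.42 mm². Layer 22 is larger (85.42 vs 77.39 mm²).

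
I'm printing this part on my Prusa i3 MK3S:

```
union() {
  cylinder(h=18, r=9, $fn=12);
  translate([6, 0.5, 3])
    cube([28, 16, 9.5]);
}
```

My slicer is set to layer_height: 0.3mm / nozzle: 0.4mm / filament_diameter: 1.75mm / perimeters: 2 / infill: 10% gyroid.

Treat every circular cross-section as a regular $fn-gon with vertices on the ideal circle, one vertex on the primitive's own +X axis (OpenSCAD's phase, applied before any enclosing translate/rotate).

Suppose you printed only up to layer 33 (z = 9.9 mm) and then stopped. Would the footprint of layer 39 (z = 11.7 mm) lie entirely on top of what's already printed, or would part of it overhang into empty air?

entirely on top

Compare the two slices. At z = 9.9: the cylinder: section is a regular 12-gon, circumradius r=9 (area = (12/2)·9.000²·sin(360°/12) = 243.00 mm²); the cube at (6, 0.5) is present — its section is the full 28×16 rectangle (area 448.00 mm²); Taking the union: the regions partially overlap — summed areas 691.00 mm² minus the doubly-counted overlap 10.93 mm² gives 680.07 mm² — area = 680.07 mm². At z = 11.7: the r=9 cylinder gives a regular 12-gon of circumradius 9 (constant along its height) (area = (12/2)·9.000²·sin(360°/12) = 243.00 mm²); the cube at (6, 0.5) (footprint 28×16) is included at this height (area 448.00 mm²); Merging all regions: the regions partially overlap — summed areas 691.00 mm² minus the doubly-counted overlap 10.93 mm² gives 680.07 mm² — area = 680.07 mm². Checking containment: the cross-section at z = 11.7 is a subset of the cross-section at z = 9.9.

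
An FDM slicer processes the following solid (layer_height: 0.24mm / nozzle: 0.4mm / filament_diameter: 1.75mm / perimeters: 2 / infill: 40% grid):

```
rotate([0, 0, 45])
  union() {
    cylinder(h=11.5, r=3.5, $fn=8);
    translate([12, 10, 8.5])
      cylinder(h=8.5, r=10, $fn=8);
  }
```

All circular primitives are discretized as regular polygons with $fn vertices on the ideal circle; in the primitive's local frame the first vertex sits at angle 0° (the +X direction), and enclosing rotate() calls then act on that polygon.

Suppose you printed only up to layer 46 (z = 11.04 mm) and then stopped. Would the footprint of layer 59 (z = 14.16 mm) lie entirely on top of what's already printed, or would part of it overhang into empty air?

Compare the two slices. At z = 11.04: the cylinder: section is a regular 8-gon, circumradius r=3.5 (area = (8/2)·3.500²·sin(360°/8) = 34.65 mm²); the r=10 cylinder at (12, 10) contributes a regular 8-gon of circumradius 10 (area = (8/2)·10.000²·sin(360°/8) = 282.84 mm²); Taking the union: the 2 present regions are separate (no shared area or edge), so areas and boundary lengths simply add and each stays a separate island — area = 317.49 mm²; (rotated 45° about Z; rotation is an isometry so areas/perimeters/island counts are preserved). At z = 14.16: the cylinder is absent (z outside [0, 11.5]); the cylinder at (12, 10): section is a regular 8-gon, circumradius r=10 (area = (8/2)·10.000²·sin(360°/8) = 282.84 mm²); Taking the union: only the r=10 cylinder at (12, 10) is present, so the union is just that shape — area = 282.84 mm²; (whole slice rotated 45° about Z — lengths, areas and connectivity unchanged). Checking containment: the cross-section at z = 14.16 is a subset of the cross-section at z = 11.04.

entirely on top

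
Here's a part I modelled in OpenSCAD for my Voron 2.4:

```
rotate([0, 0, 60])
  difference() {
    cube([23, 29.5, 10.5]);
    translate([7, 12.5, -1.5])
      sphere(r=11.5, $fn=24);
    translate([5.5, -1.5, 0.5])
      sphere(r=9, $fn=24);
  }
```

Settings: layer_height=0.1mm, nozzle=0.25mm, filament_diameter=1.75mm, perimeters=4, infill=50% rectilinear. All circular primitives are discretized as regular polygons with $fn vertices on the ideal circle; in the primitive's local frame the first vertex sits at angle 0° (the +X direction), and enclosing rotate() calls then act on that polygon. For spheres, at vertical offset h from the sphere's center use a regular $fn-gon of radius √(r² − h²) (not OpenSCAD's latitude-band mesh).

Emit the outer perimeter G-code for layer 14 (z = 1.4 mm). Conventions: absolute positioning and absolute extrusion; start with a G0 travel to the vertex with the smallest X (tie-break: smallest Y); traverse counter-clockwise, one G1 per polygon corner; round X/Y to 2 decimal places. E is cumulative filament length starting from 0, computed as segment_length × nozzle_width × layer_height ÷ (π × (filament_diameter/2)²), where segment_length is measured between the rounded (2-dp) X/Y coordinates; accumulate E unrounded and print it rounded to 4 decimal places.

G0 X-25.55 Y14.75 Z1.40
G1 X-18.22 Y10.52 E0.0880
G1 X-18.45 Y12.31 E0.1067
G1 X-18.07 Y15.19 E0.1369
G1 X-16.96 Y17.88 E0.1672
G1 X-15.19 Y20.18 E0.1973
G1 X-12.89 Y21.95 E0.2275
G1 X-10.21 Y23.06 E0.2576
G1 X-7.33 Y23.44 E0.2878
G1 X-4.45 Y23.06 E0.3180
G1 X-1.76 Y21.95 E0.3483
G1 X0.54 Y20.18 E0.3784
G1 X2.31 Y17.88 E0.4086
G1 X3.42 Y15.19 E0.4388
G1 X3.72 Y12.93 E0.4625
G1 X4.05 Y12.97 E0.4660
G1 X6.37 Y12.66 E0.4903
G1 X7.13 Y12.35 E0.4989
G1 X11.50 Y19.92 E0.5897
G1 X-14.05 Y34.67 E0.8963
G1 X-25.55 Y14.75 E1.1354

At z = 1.4 mm: the 23×29.5 cube contributes its full rectangle; the sphere at (7, 12.5): section is a regular 24-gon, circumradius = √(r²−h²) = √(11.5²−2.9²) = 11.128; the sphere at (5.5, -1.5): section is a regular 24-gon, circumradius = √(r²−h²) = √(9²−0.9²) = 8.955; Subtracting the remaining from the first: starting from the 23×29.5 cube, the r=11.5 sphere at (7, 12.5) partially overlaps it — only the 336.13 mm² overlap (of its 384.63 mm²) is removed, clipping the outline; the r=9 sphere at (5.5, -1.5) partially overlaps it — only the 30.14 mm² overlap (of its 249.06 mm²) is removed, clipping the outline — 1 connected region; (rotated 60° about Z; rotation is an isometry so areas/perimeters/island counts are preserved). The outline is a single polygon with 20 vertices. Extrusion per mm of travel: 0.25 × 0.1 / (π × 0.875²) = 0.010394. Accumulating E over each segment gives final E = 1.1354.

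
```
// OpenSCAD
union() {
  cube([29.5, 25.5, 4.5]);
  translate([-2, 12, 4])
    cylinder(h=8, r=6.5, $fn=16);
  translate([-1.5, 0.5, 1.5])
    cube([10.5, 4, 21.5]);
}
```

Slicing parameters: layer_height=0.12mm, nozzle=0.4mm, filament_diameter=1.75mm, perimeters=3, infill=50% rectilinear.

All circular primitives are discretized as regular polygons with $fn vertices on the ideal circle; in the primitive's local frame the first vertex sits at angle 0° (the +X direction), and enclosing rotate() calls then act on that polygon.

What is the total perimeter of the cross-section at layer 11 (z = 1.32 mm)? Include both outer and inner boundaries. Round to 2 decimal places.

110.00 mm

At z = 1.32 mm: the cube (footprint 29.5×25.5) is included at this height (perimeter 110.00 mm); the cylinder at (-2, 12) does not reach this height (z outside [4, 12]); the cube at (-1.5, 0.5) is not intersected at this z (z outside [1.5, 23]); Merging all regions: only the 29.5×25.5 cube is present, so the union is just that shape — boundary = 110.00 mm. Overall, the cross-section is a single solid region. Total boundary length (outer) = 110.00 mm.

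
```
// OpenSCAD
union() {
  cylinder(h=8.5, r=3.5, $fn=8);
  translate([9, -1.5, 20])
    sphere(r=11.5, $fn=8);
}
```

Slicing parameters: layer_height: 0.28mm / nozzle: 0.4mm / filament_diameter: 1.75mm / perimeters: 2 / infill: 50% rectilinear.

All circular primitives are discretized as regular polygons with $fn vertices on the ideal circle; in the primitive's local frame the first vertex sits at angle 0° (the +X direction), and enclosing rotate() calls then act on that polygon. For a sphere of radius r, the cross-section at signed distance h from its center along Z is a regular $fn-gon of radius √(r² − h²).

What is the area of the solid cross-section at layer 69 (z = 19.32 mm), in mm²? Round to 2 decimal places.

At z = 19.32 mm: the cylinder is absent (z outside [0, 8.5]); the r=11.5 sphere at (9, -1.5) slices to a regular 8-gon of circumradius 11.480 (√(r²−h²) with h=0.68 from center) (area = (8/2)·11.480²·sin(360°/8) = 372.75 mm²); Combining (union): only the r=11.5 sphere at (9, -1.5) is present, so the union is just that shape — area = 372.75 mm². Overall, the cross-section is a single solid region. Net area = 372.75 mm².

372.75 mm²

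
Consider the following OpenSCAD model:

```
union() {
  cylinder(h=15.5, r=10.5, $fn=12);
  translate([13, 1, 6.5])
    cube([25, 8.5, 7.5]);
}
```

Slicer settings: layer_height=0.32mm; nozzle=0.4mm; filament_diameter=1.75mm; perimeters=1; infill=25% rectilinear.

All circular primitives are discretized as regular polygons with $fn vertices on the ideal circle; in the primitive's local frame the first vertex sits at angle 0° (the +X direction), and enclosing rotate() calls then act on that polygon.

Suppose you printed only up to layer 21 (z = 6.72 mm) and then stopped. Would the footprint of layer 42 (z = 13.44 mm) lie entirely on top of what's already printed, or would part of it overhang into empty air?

entirely on top

Compare the two slices. At z = 6.72: the cylinder: section is a regular 12-gon, circumradius r=10.5 (area = (12/2)·10.500²·sin(360°/12) = 330.75 mm²); the cube at (13, 1) (footprint 25×8.5) is included at this height (area 212.50 mm²); Merging all regions: the 2 present regions are separate (no shared area or edge), so areas and boundary lengths simply add and each stays a separate island — area = 543.25 mm². At z = 13.44: the r=10.5 cylinder gives a regular 12-gon of circumradius 10.5 (constant along its height) (area = (12/2)·10.500²·sin(360°/12) = 330.75 mm²); the cube at (13, 1) is present — its section is the full 25×8.5 rectangle (area 212.50 mm²); Merging all regions: the 2 present regions are separate (no shared area or edge), so areas and boundary lengths simply add and each stays a separate island — area = 543.25 mm². Checking containment: the cross-section at z = 13.44 is a subset of the cross-section at z = 6.72.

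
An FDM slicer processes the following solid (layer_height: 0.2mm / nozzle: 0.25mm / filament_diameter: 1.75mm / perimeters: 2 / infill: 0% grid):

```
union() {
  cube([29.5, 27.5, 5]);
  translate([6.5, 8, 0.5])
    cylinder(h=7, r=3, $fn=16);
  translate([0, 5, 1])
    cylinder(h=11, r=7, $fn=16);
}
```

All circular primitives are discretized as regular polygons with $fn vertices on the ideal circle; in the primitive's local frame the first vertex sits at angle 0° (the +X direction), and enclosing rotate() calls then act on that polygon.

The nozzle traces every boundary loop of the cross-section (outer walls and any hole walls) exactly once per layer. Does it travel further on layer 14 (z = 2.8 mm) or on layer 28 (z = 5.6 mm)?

layer 14 (z = 2.8 mm)

Layer 14 (z = 2.8): the 29.5×27.5 cube contributes its full rectangle (perimeter 114.00 mm); the r=3 cylinder at (6.5, 8) gives a regular 16-gon of circumradius 3 (constant along its height) (perimeter = 2·16·3.000·sin(180°/16) = 18.73 mm); the cylinder at (0, 5): section is a regular 16-gon, circumradius r=7 (perimeter = 2·16·7.000·sin(180°/16) = 43.70 mm); Taking the union: the regions partially overlap (shared area 96.30 mm²), so the edge portions inside another operand are dropped and the merged outline is re-measured after clipping — boundary = 124.35 mm. So its perimeter = 124.35 mm. Layer 28 (z = 5.6): the cube does not reach this height (z outside [0, 5]); the cylinder at (6.5, 8): section is a regular 16-gon, circumradius r=3 (perimeter = 2·16·3.000·sin(180°/16) = 18.73 mm); the cylinder at (0, 5): section is a regular 16-gon, circumradius r=7 (perimeter = 2·16·7.000·sin(180°/16) = 43.70 mm); Taking the union: the regions partially overlap (shared area 11.12 mm²), so the edge portions inside another operand are dropped and the merged outline is re-measured after clipping — boundary = 48.86 mm. So its perimeter = 48.86 mm. Layer 14 is larger (124.35 vs 48.86 mm).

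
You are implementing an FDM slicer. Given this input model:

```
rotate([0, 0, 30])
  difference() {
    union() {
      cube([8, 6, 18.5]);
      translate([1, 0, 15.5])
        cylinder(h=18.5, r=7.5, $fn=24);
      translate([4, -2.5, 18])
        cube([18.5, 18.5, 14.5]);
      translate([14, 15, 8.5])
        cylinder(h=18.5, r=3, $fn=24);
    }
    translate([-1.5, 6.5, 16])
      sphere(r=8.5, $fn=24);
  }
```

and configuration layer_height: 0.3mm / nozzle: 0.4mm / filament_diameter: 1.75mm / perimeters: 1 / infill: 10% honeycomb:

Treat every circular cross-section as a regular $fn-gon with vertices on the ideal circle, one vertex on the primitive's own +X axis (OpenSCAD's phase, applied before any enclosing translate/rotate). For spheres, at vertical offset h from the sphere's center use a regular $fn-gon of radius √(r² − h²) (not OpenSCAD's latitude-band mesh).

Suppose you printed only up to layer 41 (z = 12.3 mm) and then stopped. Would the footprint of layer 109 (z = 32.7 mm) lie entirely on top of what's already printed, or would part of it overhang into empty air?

part overhangs

Compare the two slices. At z = 12.3: the cube is present — its section is the full 8×6 rectangle (area 48.00 mm²); the cylinder at (1, 0) is absent (z outside [15.5, 34]); the cube at (4, -2.5) does not reach this height (z outside [18, 32.5]); the cylinder at (14, 15): section is a regular 24-gon, circumradius r=3 (area = (24/2)·3.000²·sin(360°/24) = 27.95 mm²); Merging all regions: the 2 present regions are separate (no shared area or edge), so areas and boundary lengths simply add and each stays a separate island — area = 75.95 mm²; the sphere at (-1.5, 6.5): section is a regular 24-gon, circumradius = √(r²−h²) = √(8.5²−3.7²) = 7.652 (area = (24/2)·7.652²·sin(360°/24) = 181.88 mm²); After the difference (first − rest): starting from the result so far (75.95 mm²), the r=8.5 sphere at (-1.5, 6.5) partially overlaps it — only the 29.68 mm² overlap (of its 181.88 mm²) is removed, clipping the outline — area = 46.27 mm²; (whole slice rotated 30° about Z — lengths, areas and connectivity unchanged). At z = 32.7: the cube does not reach this height (z outside [0, 18.5]); the r=7.5 cylinder at (1, 0) gives a regular 24-gon of circumradius 7.5 (constant along its height) (area = (24/2)·7.500²·sin(360°/24) = 174.70 mm²); the cube at (4, -2.5) is absent (z outside [18, 32.5]); the cylinder at (14, 15) is absent (z outside [8.5, 27]); Merging all regions: only the r=7.5 cylinder at (1, 0) is present, so the union is just that shape — area = 174.70 mm²; the sphere at (-1.5, 6.5) is absent (|z−center|=16.700 > r=8.5); Taking the first minus the rest: none of the subtracted shapes is present at this height, so that combined region is unchanged — area = 174.70 mm²; (whole slice rotated 30° about Z — lengths, areas and connectivity unchanged). Checking containment: at z = 32.7 the cross-section extends beyond the z = 12.3 cross-section by about 159.74 mm².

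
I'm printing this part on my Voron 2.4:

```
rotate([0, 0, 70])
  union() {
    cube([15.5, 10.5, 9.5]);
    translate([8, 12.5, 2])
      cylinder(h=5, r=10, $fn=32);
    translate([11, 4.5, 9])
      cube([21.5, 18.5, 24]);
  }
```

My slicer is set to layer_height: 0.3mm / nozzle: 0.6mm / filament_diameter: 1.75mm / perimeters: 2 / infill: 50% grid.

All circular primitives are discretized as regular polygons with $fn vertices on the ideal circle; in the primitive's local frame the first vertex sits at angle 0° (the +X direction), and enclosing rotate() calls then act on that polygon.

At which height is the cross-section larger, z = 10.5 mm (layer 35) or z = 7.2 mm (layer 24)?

Layer 35 (z = 10.5): the cube is absent (z outside [0, 9.5]); the cylinder at (8, 12.5) is absent (z outside [2, 7]); the cube at (11, 4.5) is present — its section is the full 21.5×18.5 rectangle (area 397.75 mm²); Taking the union: only the 21.5×18.5 cube at (11, 4.5) is present, so the union is just that shape — area = 397.75 mm²; (whole slice rotated 70° about Z — lengths, areas and connectivity unchanged). So its area = 397.75 mm². Layer 24 (z = 7.2): the 15.5×10.5 cube contributes its full rectangle (area 162.75 mm²); the cylinder at (8, 12.5) does not reach this height (z outside [2, 7]); the cube at (11, 4.5) does not reach this height (z outside [9, 33]); Taking the union: only the 15.5×10.5 cube is present, so the union is just that shape — area = 162.75 mm²; (rotated 70° about Z; rotation is an isometry so areas/perimeters/island counts are preserved). So its area = 162.75 mm². Layer 35 is larger (397.75 vs 162.75 mm²).

layer 35 (z = 10.5 mm)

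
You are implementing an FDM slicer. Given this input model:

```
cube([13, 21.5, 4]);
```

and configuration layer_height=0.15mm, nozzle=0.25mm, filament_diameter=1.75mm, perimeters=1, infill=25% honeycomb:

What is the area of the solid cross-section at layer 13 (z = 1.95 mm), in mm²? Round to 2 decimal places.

At z = 1.95 mm: the 13×21.5 cube contributes its full rectangle (area 279.50 mm²). Overall, the cross-section is a single solid region. Net area = 279.50 mm².

279.50 mm²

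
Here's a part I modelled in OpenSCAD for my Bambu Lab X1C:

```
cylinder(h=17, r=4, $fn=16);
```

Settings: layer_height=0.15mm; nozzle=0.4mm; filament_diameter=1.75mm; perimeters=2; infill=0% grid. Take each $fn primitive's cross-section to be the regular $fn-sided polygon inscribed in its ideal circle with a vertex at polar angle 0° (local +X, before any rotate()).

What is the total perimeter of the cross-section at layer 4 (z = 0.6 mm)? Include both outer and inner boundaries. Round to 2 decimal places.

24.97 mm

At z = 0.6 mm: the r=4 cylinder gives a regular 16-gon of circumradius 4 (constant along its height) (perimeter = 2·16·4.000·sin(180°/16) = 24.97 mm). Overall, the cross-section is a single solid region. Total boundary length (outer) = 24.97 mm.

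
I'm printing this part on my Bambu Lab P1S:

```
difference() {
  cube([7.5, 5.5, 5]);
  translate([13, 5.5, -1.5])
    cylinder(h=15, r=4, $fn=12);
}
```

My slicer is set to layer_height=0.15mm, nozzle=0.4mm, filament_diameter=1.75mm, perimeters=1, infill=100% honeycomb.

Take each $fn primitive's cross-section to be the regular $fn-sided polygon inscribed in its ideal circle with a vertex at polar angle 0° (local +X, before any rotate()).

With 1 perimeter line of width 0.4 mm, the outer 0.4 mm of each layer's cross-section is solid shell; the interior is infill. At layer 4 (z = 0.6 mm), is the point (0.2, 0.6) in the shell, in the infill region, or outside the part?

shell

At z = 0.6 mm: the cube (footprint 7.5×5.5) is included at this height; the cylinder at (13, 5.5): section is a regular 12-gon, circumradius r=4; After the difference (first − rest): starting from the 7.5×5.5 cube, the r=4 cylinder at (13, 5.5) misses the remaining region (no effect) — 1 connected region. Overall, the cross-section is a single solid region. The nearest boundary edge runs (0.00, 0.00)→(0.00, 5.50); distance from the point to it = 0.20 mm. The point is inside the cross-section, 0.20 mm from the nearest boundary — within the 0.4 mm shell band (1 × 0.4).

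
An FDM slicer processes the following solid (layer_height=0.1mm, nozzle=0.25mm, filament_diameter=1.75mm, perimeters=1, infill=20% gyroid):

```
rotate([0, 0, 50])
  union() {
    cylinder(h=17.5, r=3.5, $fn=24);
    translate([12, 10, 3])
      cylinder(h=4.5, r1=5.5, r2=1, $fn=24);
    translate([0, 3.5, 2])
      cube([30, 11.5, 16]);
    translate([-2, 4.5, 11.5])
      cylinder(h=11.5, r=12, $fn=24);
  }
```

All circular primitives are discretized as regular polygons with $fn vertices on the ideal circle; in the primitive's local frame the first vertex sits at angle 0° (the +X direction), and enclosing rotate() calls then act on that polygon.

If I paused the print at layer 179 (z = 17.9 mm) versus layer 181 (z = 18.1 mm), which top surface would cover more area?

layer 179 (z = 17.9 mm)

Layer 179 (z = 17.9): the cylinder is absent (z outside [0, 17.5]); the cone at (12, 10) does not reach this height (z outside [3, 7.5]); the cube at (0, 3.5) (footprint 30×11.5) is included at this height (area 345.00 mm²); the cylinder at (-2, 4.5): section is a regular 24-gon, circumradius r=12 (area = (24/2)·12.000²·sin(360°/24) = 447.24 mm²); Combining (union): the regions partially overlap — summed areas 792.24 mm² minus the doubly-counted overlap 95.28 mm² gives 696.96 mm² — area = 696.96 mm²; (whole slice rotated 50° about Z — lengths, areas and connectivity unchanged). So its area = 696.96 mm². Layer 181 (z = 18.1): the cylinder does not reach this height (z outside [0, 17.5]); the cone at (12, 10) is absent (z outside [3, 7.5]); the cube at (0, 3.5) is absent (z outside [2, 18]); the r=12 cylinder at (-2, 4.5) gives a regular 24-gon of circumradius 12 (constant along its height) (area = (24/2)·12.000²·sin(360°/24) = 447.24 mm²); Merging all regions: only the r=12 cylinder at (-2, 4.5) is present, so the union is just that shape — area = 447.24 mm²; (whole slice rotated 50° about Z — lengths, areas and connectivity unchanged). So its area = 447.24 mm². Layer 179 is larger (696.96 vs 447.24 mm²).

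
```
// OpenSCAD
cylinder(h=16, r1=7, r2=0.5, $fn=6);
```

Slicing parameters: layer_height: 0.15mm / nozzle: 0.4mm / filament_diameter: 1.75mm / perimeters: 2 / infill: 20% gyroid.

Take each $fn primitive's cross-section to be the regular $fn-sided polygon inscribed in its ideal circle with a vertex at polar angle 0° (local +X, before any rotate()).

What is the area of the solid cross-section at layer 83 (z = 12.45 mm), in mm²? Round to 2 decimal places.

9.80 mm²

At z = 12.45 mm: the cone (r1=7→r2=0.5) has section circumradius 1.942 here — a regular 6-gon (area = (6/2)·1.942²·sin(360°/6) = 9.80 mm²). Overall, the cross-section is a single solid region. Net area = 9.80 mm².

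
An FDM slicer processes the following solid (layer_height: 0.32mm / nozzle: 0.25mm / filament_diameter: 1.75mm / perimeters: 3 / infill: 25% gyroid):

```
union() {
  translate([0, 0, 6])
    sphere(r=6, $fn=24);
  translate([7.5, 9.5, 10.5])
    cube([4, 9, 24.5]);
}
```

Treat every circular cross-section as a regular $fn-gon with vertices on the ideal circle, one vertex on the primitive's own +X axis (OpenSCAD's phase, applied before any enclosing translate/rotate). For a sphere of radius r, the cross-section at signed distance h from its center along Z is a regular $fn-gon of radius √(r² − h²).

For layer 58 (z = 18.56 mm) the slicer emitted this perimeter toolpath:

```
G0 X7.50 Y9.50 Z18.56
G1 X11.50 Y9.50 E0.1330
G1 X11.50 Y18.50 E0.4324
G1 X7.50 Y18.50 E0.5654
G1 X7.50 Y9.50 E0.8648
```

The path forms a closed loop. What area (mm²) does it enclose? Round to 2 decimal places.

Apply the shoelace formula to the sequence of (X, Y) vertices; enclosed area = 36.00 mm².

36.00 mm²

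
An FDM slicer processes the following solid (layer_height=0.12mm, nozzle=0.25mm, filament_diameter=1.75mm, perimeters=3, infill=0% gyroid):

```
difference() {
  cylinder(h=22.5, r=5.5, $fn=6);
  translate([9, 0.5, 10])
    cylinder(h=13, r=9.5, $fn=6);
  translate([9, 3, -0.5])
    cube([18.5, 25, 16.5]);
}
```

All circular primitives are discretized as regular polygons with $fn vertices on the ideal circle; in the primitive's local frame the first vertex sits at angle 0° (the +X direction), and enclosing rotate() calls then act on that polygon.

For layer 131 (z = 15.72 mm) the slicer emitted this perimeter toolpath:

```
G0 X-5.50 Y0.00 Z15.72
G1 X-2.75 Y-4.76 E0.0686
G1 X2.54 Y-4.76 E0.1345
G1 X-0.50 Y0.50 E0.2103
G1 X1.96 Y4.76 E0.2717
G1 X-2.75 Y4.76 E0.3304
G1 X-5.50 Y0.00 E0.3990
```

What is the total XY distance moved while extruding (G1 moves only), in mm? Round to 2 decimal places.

31.99 mm

Sum the Euclidean lengths of each G1 segment: total = 31.99 mm.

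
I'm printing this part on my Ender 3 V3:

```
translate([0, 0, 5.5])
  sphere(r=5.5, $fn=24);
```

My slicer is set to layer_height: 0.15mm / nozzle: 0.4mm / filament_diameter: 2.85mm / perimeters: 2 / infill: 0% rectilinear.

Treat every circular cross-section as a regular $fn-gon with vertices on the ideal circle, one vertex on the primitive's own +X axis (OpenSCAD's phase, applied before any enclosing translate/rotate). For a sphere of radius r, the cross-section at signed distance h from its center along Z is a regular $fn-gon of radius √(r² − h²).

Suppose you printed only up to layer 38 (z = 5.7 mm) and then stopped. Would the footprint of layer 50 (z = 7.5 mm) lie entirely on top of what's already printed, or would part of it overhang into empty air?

Compare the two slices. At z = 5.7: the r=5.5 sphere slices to a regular 24-gon of circumradius 5.496 (√(r²−h²) with h=0.2 from center) (area = (24/2)·5.496²·sin(360°/24) = 93.83 mm²). At z = 7.5: the r=5.5 sphere contributes a regular 24-gon of circumradius √(5.5²−2²) = 5.123 (area = (24/2)·5.123²·sin(360°/24) = 81.53 mm²). Checking containment: the cross-section at z = 7.5 is a subset of the cross-section at z = 5.7.

entirely on top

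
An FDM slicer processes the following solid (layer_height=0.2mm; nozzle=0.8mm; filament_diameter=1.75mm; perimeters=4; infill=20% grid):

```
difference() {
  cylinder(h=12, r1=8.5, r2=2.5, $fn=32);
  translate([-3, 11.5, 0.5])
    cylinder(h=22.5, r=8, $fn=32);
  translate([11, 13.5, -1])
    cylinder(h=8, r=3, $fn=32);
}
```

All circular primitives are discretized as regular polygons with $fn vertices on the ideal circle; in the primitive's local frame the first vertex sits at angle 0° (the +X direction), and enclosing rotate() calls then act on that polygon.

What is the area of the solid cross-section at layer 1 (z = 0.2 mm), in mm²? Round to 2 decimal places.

220.25 mm²

At z = 0.2 mm: the cone: at t=0.017 of its height the radius interpolates to r₁+(r₂−r₁)t = 8.400, giving a regular 32-gon of that circumradius (area = (32/2)·8.400²·sin(360°/32) = 220.25 mm²); the cylinder at (-3, 11.5) is not intersected at this z (z outside [0.5, 23]); the r=3 cylinder at (11, 13.5) contributes a regular 32-gon of circumradius 3 (area = (32/2)·3.000²·sin(360°/32) = 28.09 mm²); Taking the first minus the rest: starting from the cone (220.25 mm²), the r=3 cylinder at (11, 13.5) misses the remaining region (no effect) — area = 220.25 mm². Overall, the cross-section is a single solid region. Net area = 220.25 mm².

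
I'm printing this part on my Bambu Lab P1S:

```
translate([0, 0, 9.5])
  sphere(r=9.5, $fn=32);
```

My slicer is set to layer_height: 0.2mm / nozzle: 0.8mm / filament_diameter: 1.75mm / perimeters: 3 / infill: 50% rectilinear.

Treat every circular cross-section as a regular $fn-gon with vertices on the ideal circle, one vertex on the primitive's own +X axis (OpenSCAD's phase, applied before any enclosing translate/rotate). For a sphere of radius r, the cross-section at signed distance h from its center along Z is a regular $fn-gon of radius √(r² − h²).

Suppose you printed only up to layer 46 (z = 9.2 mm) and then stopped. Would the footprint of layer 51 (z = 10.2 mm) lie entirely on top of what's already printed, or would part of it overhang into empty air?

Compare the two slices. At z = 9.2: the sphere: section is a regular 32-gon, circumradius = √(r²−h²) = √(9.5²−0.3²) = 9.495 (area = (32/2)·9.495²·sin(360°/32) = 281.43 mm²). At z = 10.2: the r=9.5 sphere slices to a regular 32-gon of circumradius 9.474 (√(r²−h²) with h=0.7 from center) (area = (32/2)·9.474²·sin(360°/32) = 280.18 mm²). Checking containment: the cross-section at z = 10.2 is a subset of the cross-section at z = 9.2.

entirely on top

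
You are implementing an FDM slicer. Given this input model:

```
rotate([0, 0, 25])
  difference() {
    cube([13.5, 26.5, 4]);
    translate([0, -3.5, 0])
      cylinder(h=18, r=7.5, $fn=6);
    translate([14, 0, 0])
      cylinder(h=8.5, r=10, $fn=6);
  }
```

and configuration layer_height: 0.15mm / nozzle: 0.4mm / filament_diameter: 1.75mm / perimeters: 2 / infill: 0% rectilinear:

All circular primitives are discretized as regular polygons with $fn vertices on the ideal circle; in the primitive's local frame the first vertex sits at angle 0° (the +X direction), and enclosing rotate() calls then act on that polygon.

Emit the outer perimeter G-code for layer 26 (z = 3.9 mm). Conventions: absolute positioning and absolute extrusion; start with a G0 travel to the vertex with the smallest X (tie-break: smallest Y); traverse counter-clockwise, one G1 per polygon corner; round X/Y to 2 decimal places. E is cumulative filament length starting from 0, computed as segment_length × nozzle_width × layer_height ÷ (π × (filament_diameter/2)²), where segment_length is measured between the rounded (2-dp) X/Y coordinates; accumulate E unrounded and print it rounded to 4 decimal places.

At z = 3.9 mm: the 13.5×26.5 cube contributes its full rectangle; the r=7.5 cylinder at (0, -3.5) contributes a regular 6-gon of circumradius 7.5; the r=10 cylinder at (14, 0) contributes a regular 6-gon of circumradius 10; Taking the first minus the rest: starting from the 13.5×26.5 cube, the r=7.5 cylinder at (0, -3.5) partially overlaps it — only the 13.82 mm² overlap (of its 146.14 mm²) is removed, clipping the outline; the r=10 cylinder at (14, 0) partially overlaps it — only the 59.67 mm² overlap (of its 259.81 mm²) is removed, clipping the outline — 1 connected region; (rotated 25° about Z; rotation is an isometry so areas/perimeters/island counts are preserved). The outline is a single polygon with 7 vertices. Extrusion per mm of travel: 0.4 × 0.15 / (π × 0.875²) = 0.024945. Accumulating E over each segment gives final E = 1.8363.

G0 X-11.20 Y24.02 Z3.90
G1 X-1.27 Y2.71 E0.5865
G1 X2.13 Y4.30 E0.6801
G1 X3.75 Y3.16 E0.7295
G1 X4.50 Y11.65 E0.9421
G1 X8.58 Y13.55 E1.0544
G1 X1.04 Y29.72 E1.4994
G1 X-11.20 Y24.02 E1.8363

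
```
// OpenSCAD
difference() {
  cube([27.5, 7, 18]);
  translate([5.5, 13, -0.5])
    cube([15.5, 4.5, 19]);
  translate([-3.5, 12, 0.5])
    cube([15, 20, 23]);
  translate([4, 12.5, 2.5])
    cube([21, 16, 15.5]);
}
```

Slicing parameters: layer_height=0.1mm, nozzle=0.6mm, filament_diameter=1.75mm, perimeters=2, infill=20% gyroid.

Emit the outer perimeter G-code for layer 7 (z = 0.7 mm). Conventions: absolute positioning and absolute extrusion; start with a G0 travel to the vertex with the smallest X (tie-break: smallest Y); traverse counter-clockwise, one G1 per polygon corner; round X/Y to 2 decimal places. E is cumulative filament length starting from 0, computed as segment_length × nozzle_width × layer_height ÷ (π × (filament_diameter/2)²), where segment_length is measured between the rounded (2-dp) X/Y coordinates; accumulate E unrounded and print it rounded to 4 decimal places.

G0 X0.00 Y0.00 Z0.70
G1 X27.50 Y0.00 E0.6860
G1 X27.50 Y7.00 E0.8606
G1 X0.00 Y7.00 E1.5466
G1 X0.00 Y0.00 E1.7212

At z = 0.7 mm: the 27.5×7 cube contributes its full rectangle; the cube at (5.5, 13) (footprint 15.5×4.5) is included at this height; the cube at (-3.5, 12) (footprint 15×20) is included at this height; the cube at (4, 12.5) is absent (z outside [2.5, 18]); Taking the first minus the rest: starting from the 27.5×7 cube, the 15.5×4.5 cube at (5.5, 13) misses the remaining region (no effect); the 15×20 cube at (-3.5, 12) misses the remaining region (no effect) — 1 connected region. The outline is a single polygon with 4 vertices. Extrusion per mm of travel: 0.6 × 0.1 / (π × 0.875²) = 0.024945. Accumulating E over each segment gives final E = 1.7212.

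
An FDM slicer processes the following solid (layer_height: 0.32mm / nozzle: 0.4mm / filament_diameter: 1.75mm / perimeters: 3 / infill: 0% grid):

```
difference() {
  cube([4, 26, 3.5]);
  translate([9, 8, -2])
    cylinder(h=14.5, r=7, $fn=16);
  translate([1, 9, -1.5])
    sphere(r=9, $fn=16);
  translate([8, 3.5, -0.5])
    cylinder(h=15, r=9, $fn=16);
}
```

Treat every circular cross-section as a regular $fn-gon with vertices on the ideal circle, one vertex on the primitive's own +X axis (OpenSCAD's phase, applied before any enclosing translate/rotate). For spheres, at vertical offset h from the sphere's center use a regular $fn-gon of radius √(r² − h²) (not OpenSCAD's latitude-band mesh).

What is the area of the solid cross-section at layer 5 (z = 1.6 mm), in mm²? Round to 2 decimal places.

At z = 1.6 mm: the 4×26 cube contributes its full rectangle (area 104.00 mm²); the cylinder at (9, 8): section is a regular 16-gon, circumradius r=7 (area = (16/2)·7.000²·sin(360°/16) = 150.01 mm²); the sphere at (1, 9): section is a regular 16-gon, circumradius = √(r²−h²) = √(9²−3.1²) = 8.449 (area = (16/2)·8.449²·sin(360°/16) = 218.56 mm²); the r=9 cylinder at (8, 3.5) contributes a regular 16-gon of circumradius 9 (area = (16/2)·9.000²·sin(360°/16) = 247.98 mm²); Taking the first minus the rest: starting from the 4×26 cube (104.00 mm²), the r=7 cylinder at (9, 8) partially overlaps it — only the 12.51 mm² overlap (of its 150.01 mm²) is removed, clipping the outline; the r=9 sphere at (1, 9) partially overlaps it — only the 53.10 mm² overlap (of its 218.56 mm²) is removed, clipping the outline; the r=9 cylinder at (8, 3.5) partially overlaps it — only the 3.20 mm² overlap (of its 247.98 mm²) is removed, clipping the outline — area = 35.20 mm². Overall, the cross-section is a single solid region. Net area = 35.20 mm².

35.20 mm²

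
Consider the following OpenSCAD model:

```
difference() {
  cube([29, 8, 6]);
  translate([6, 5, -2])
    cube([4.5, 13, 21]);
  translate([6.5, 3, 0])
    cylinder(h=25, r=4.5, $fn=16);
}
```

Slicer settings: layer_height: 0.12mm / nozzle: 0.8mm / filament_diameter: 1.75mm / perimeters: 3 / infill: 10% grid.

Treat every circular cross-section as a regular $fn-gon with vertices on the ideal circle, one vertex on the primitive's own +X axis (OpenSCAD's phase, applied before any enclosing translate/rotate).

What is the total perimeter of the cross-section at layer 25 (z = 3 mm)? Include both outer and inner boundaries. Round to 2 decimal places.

81.71 mm

At z = 3 mm: the cube is present — its section is the full 29×8 rectangle (perimeter 74.00 mm); the 4.5×13 cube at (6, 5) contributes its full rectangle (perimeter 35.00 mm); the r=4.5 cylinder at (6.5, 3) gives a regular 16-gon of circumradius 4.5 (constant along its height) (perimeter = 2·16·4.500·sin(180°/16) = 28.09 mm); After the difference (first − rest): starting from the 29×8 cube, the 4.5×13 cube at (6, 5) partially overlaps it — only the 13.50 mm² overlap (of its 58.50 mm²) is removed, clipping the outline; the r=4.5 cylinder at (6.5, 3) partially overlaps it — only the 47.30 mm² overlap (of its 61.99 mm²) is removed, clipping the outline — boundary = 81.71 mm. Overall, the cross-section has 2 separate islands. Total boundary length (outer) = 81.71 mm.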